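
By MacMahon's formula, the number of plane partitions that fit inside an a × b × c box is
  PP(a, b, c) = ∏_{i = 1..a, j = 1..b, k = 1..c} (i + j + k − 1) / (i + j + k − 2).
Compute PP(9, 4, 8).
PP(9, 4, 8) = 151561524301616

Evaluate the triple product over i = 1..9, j = 1..4, k = 1..8. The factors are (2/1) · (3/2) · (4/3) · (5/4) · (6/5) · (7/6) · (8/7) · (9/8) · … (288 factors total). The numerators and denominators telescope so the product is an integer; carrying out the multiplication exactly gives PP(9, 4, 8) = 151561524301616.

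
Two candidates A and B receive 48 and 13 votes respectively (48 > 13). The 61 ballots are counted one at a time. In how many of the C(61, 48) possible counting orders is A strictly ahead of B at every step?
Strict-lead orderings = 3767504582625

Total orderings of the 61 votes with 48 for A: C(61, 48) = 6566222272575. By the Bertrand ballot formula (Cycle Lemma / reflection principle), the number of orderings in which A is strictly ahead of B throughout is (p − q)/(p + q) · C(p + q, p) = (48 − 13)/(48 + 13) · 6566222272575 = 3767504582625.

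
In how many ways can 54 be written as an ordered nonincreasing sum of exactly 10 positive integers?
p(54, 10 parts) = 29292

Partitions of n into exactly k parts are in bijection with partitions of n − k into at most k parts (subtract 1 from each part). So p(54, exactly 10) = p(44, parts ≤ 10). Computing via the recurrence p(m, j) = p(m, j−1) + p(m−j, j) gives 29292.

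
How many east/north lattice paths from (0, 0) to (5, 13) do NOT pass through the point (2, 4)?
Number of paths = 5268

Total paths from (0, 0) to (5, 13): C(18, 5) = 8568. Paths through (2, 4): (paths (0, 0) → (2, 4)) × (paths (2, 4) → (5, 13)) = C(6, 2) · C(12, 3) = 15 · 220 = 3300. Avoidance count = 8568 − 3300 = 5268.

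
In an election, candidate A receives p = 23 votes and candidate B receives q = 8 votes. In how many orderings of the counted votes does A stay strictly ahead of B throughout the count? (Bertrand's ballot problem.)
Strict-lead orderings = 3817125

Total orderings of the 31 votes with 23 for A: C(31, 23) = 7888725. By the Bertrand ballot formula (Cycle Lemma / reflection principle), the number of orderings in which A is strictly ahead of B throughout is (p − q)/(p + q) · C(p + q, p) = (23 − 8)/(23 + 8) · 7888725 = 3817125.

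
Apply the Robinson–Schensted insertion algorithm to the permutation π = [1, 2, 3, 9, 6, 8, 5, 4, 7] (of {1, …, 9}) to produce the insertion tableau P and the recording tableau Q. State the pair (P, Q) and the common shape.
P = [1, 2, 3, 4, 7] / [5, 8] / [6] / [9];  Q = [1, 2, 3, 4, 6] / [5, 9] / [7] / [8];  common shape = (5, 2, 1, 1)

Row-insert the values π_1, π_2, … into P one at a time, bumping the leftmost entry strictly greater than the inserted value down to the next row. The recording tableau Q records, in position (i, j), the step at which that cell was added to P.
  Insert 1 (step 1): P = [1];  Q = [1]
  Insert 2 (step 2): P = [1, 2];  Q = [1, 2]
  Insert 3 (step 3): P = [1, 2, 3];  Q = [1, 2, 3]
  Insert 9 (step 4): P = [1, 2, 3, 9];  Q = [1, 2, 3, 4]
  Insert 6 (step 5): P = [1, 2, 3, 6] / [9];  Q = [1, 2, 3, 4] / [5]
  Insert 8 (step 6): P = [1, 2, 3, 6, 8] / [9];  Q = [1, 2, 3, 4, 6] / [5]
  Insert 5 (step 7): P = [1, 2, 3, 5, 8] / [6] / [9];  Q = [1, 2, 3, 4, 6] / [5] / [7]
  Insert 4 (step 8): P = [1, 2, 3, 4, 8] / [5] / [6] / [9];  Q = [1, 2, 3, 4, 6] / [5] / [7] / [8]
  Insert 7 (step 9): P = [1, 2, 3, 4, 7] / [5, 8] / [6] / [9];  Q = [1, 2, 3, 4, 6] / [5, 9] / [7] / [8]
Final shape: (5, 2, 1, 1).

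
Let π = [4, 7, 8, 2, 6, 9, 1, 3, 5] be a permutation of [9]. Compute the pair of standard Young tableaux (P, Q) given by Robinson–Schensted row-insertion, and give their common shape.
P = [1, 3, 5, 9] / [2, 6, 8] / [4, 7];  Q = [1, 2, 3, 6] / [4, 5, 9] / [7, 8];  common shape = (4, 3, 2)

Row-insert the values π_1, π_2, … into P one at a time, bumping the leftmost entry strictly greater than the inserted value down to the next row. The recording tableau Q records, in position (i, j), the step at which that cell was added to P.
  Insert 4 (step 1): P = [4];  Q = [1]
  Insert 7 (step 2): P = [4, 7];  Q = [1, 2]
  Insert 8 (step 3): P = [4, 7, 8];  Q = [1, 2, 3]
  Insert 2 (step 4): P = [2, 7, 8] / [4];  Q = [1, 2, 3] / [4]
  Insert 6 (step 5): P = [2, 6, 8] / [4, 7];  Q = [1, 2, 3] / [4, 5]
  Insert 9 (step 6): P = [2, 6, 8, 9] / [4, 7];  Q = [1, 2, 3, 6] / [4, 5]
  Insert 1 (step 7): P = [1, 6, 8, 9] / [2, 7] / [4];  Q = [1, 2, 3, 6] / [4, 5] / [7]
  Insert 3 (step 8): P = [1, 3, 8, 9] / [2, 6] / [4, 7];  Q = [1, 2, 3, 6] / [4, 5] / [7, 8]
  Insert 5 (step 9): P = [1, 3, 5, 9] / [2, 6, 8] / [4, 7];  Q = [1, 2, 3, 6] / [4, 5, 9] / [7, 8]
Final shape: (4, 3, 2).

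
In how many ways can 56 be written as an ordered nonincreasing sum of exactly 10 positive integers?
p(56, 10 parts) = 38047

Partitions of n into exactly k parts are in bijection with partitions of n − k into at most k parts (subtract 1 from each part). So p(56, exactly 10) = p(46, parts ≤ 10). Computing via the recurrence p(m, j) = p(m, j−1) + p(m−j, j) gives 38047.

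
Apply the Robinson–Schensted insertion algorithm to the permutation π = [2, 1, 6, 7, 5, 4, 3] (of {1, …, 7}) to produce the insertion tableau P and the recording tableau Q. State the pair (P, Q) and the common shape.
P = [1, 3, 7] / [2, 4] / [5] / [6];  Q = [1, 3, 4] / [2, 5] / [6] / [7];  common shape = (3, 2, 1, 1)

Row-insert the values π_1, π_2, … into P one at a time, bumping the leftmost entry strictly greater than the inserted value down to the next row. The recording tableau Q records, in position (i, j), the step at which that cell was added to P.
  Insert 2 (step 1): P = [2];  Q = [1]
  Insert 1 (step 2): P = [1] / [2];  Q = [1] / [2]
  Insert 6 (step 3): P = [1, 6] / [2];  Q = [1, 3] / [2]
  Insert 7 (step 4): P = [1, 6, 7] / [2];  Q = [1, 3, 4] / [2]
  Insert 5 (step 5): P = [1, 5, 7] / [2, 6];  Q = [1, 3, 4] / [2, 5]
  Insert 4 (step 6): P = [1, 4, 7] / [2, 5] / [6];  Q = [1, 3, 4] / [2, 5] / [6]
  Insert 3 (step 7): P = [1, 3, 7] / [2, 4] / [5] / [6];  Q = [1, 3, 4] / [2, 5] / [6] / [7]
Final shape: (3, 2, 1, 1).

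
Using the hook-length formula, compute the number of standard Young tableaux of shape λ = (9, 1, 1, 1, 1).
# SYT of shape (9, 1, 1, 1, 1) = 495

Hook-length formula: f^λ = n! / Π hook(c), product over all cells c of the Young diagram. For λ = (9, 1, 1, 1, 1), n = 13 boxes. Hook lengths by row (left-to-right, top-to-bottom): [13, 8, 7, 6, 5, 4, 3, 2, 1]; [4]; [3]; [2]; [1]. Product of hooks = 12579840. So f^λ = 13! / 12579840 = 6227020800 / 12579840 = 495.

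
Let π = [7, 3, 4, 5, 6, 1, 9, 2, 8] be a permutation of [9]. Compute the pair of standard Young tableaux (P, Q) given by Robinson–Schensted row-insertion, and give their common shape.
P = [1, 2, 5, 6, 8] / [3, 4, 9] / [7];  Q = [1, 3, 4, 5, 7] / [2, 8, 9] / [6];  common shape = (5, 3, 1)

Row-insert the values π_1, π_2, … into P one at a time, bumping the leftmost entry strictly greater than the inserted value down to the next row. The recording tableau Q records, in position (i, j), the step at which that cell was added to P.
  Insert 7 (step 1): P = [7];  Q = [1]
  Insert 3 (step 2): P = [3] / [7];  Q = [1] / [2]
  Insert 4 (step 3): P = [3, 4] / [7];  Q = [1, 3] / [2]
  Insert 5 (step 4): P = [3, 4, 5] / [7];  Q = [1, 3, 4] / [2]
  Insert 6 (step 5): P = [3, 4, 5, 6] / [7];  Q = [1, 3, 4, 5] / [2]
  Insert 1 (step 6): P = [1, 4, 5, 6] / [3] / [7];  Q = [1, 3, 4, 5] / [2] / [6]
  Insert 9 (step 7): P = [1, 4, 5, 6, 9] / [3] / [7];  Q = [1, 3, 4, 5, 7] / [2] / [6]
  Insert 2 (step 8): P = [1, 2, 5, 6, 9] / [3, 4] / [7];  Q = [1, 3, 4, 5, 7] / [2, 8] / [6]
  Insert 8 (step 9): P = [1, 2, 5, 6, 8] / [3, 4, 9] / [7];  Q = [1, 3, 4, 5, 7] / [2, 8, 9] / [6]
Final shape: (5, 3, 1).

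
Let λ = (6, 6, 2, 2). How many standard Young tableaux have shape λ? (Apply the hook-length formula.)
# SYT of shape (6, 6, 2, 2) = 150150

Hook-length formula: f^λ = n! / Π hook(c), product over all cells c of the Young diagram. For λ = (6, 6, 2, 2), n = 16 boxes. Hook lengths by row (left-to-right, top-to-bottom): [9, 8, 5, 4, 3, 2]; [8, 7, 4, 3, 2, 1]; [3, 2]; [2, 1]. Product of hooks = 139345920. So f^λ = 16! / 139345920 = 20922789888000 / 139345920 = 150150.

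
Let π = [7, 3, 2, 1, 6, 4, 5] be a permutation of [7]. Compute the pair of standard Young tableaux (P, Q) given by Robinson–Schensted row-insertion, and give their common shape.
P = [1, 4, 5] / [2, 6] / [3] / [7];  Q = [1, 5, 7] / [2, 6] / [3] / [4];  common shape = (3, 2, 1, 1)

Row-insert the values π_1, π_2, … into P one at a time, bumping the leftmost entry strictly greater than the inserted value down to the next row. The recording tableau Q records, in position (i, j), the step at which that cell was added to P.
  Insert 7 (step 1): P = [7];  Q = [1]
  Insert 3 (step 2): P = [3] / [7];  Q = [1] / [2]
  Insert 2 (step 3): P = [2] / [3] / [7];  Q = [1] / [2] / [3]
  Insert 1 (step 4): P = [1] / [2] / [3] / [7];  Q = [1] / [2] / [3] / [4]
  Insert 6 (step 5): P = [1, 6] / [2] / [3] / [7];  Q = [1, 5] / [2] / [3] / [4]
  Insert 4 (step 6): P = [1, 4] / [2, 6] / [3] / [7];  Q = [1, 5] / [2, 6] / [3] / [4]
  Insert 5 (step 7): P = [1, 4, 5] / [2, 6] / [3] / [7];  Q = [1, 5, 7] / [2, 6] / [3] / [4]
Final shape: (3, 2, 1, 1).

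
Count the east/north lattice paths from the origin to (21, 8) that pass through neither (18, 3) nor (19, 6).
Number of paths = 3186985

Inclusion–exclusion. Total paths: C(29, 21) = 4292145. Through P₁: C(21, 18)·C(8, 3) = 74480. Through P₂: C(25, 19)·C(4, 2) = 1062600. Since P₁ is strictly southwest of P₂, a monotone path through both must visit P₁ then P₂; paths through both = C(21, 18)·C(4, 1)·C(4, 2) = 31920. Avoid both = 4292145 − 74480 − 1062600 + 31920 = 3186985.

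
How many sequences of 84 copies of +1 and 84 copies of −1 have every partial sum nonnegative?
C_84 = 270557451039395118028642463289168566420671280440

These ballot sequences are counted by the Catalan number C_n = (1/(n + 1)) · C(2n, n). For n = 84: C_84 = (1/85) · C(168, 84) = 22997383338348585032434609379579328145757058837400/85 = 270557451039395118028642463289168566420671280440.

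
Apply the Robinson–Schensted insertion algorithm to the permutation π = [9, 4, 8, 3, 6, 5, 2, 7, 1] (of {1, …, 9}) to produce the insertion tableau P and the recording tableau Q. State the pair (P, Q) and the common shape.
P = [1, 5, 7] / [2, 6] / [3] / [4] / [8] / [9];  Q = [1, 3, 8] / [2, 5] / [4] / [6] / [7] / [9];  common shape = (3, 2, 1, 1, 1, 1)

Row-insert the values π_1, π_2, … into P one at a time, bumping the leftmost entry strictly greater than the inserted value down to the next row. The recording tableau Q records, in position (i, j), the step at which that cell was added to P.
  Insert 9 (step 1): P = [9];  Q = [1]
  Insert 4 (step 2): P = [4] / [9];  Q = [1] / [2]
  Insert 8 (step 3): P = [4, 8] / [9];  Q = [1, 3] / [2]
  Insert 3 (step 4): P = [3, 8] / [4] / [9];  Q = [1, 3] / [2] / [4]
  Insert 6 (step 5): P = [3, 6] / [4, 8] / [9];  Q = [1, 3] / [2, 5] / [4]
  Insert 5 (step 6): P = [3, 5] / [4, 6] / [8] / [9];  Q = [1, 3] / [2, 5] / [4] / [6]
  Insert 2 (step 7): P = [2, 5] / [3, 6] / [4] / [8] / [9];  Q = [1, 3] / [2, 5] / [4] / [6] / [7]
  Insert 7 (step 8): P = [2, 5, 7] / [3, 6] / [4] / [8] / [9];  Q = [1, 3, 8] / [2, 5] / [4] / [6] / [7]
  Insert 1 (step 9): P = [1, 5, 7] / [2, 6] / [3] / [4] / [8] / [9];  Q = [1, 3, 8] / [2, 5] / [4] / [6] / [7] / [9]
Final shape: (3, 2, 1, 1, 1, 1).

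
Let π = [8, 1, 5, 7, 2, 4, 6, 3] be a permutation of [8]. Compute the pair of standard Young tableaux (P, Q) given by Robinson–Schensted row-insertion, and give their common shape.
P = [1, 2, 3, 6] / [4, 7] / [5] / [8];  Q = [1, 3, 4, 7] / [2, 6] / [5] / [8];  common shape = (4, 2, 1, 1)

Row-insert the values π_1, π_2, … into P one at a time, bumping the leftmost entry strictly greater than the inserted value down to the next row. The recording tableau Q records, in position (i, j), the step at which that cell was added to P.
  Insert 8 (step 1): P = [8];  Q = [1]
  Insert 1 (step 2): P = [1] / [8];  Q = [1] / [2]
  Insert 5 (step 3): P = [1, 5] / [8];  Q = [1, 3] / [2]
  Insert 7 (step 4): P = [1, 5, 7] / [8];  Q = [1, 3, 4] / [2]
  Insert 2 (step 5): P = [1, 2, 7] / [5] / [8];  Q = [1, 3, 4] / [2] / [5]
  Insert 4 (step 6): P = [1, 2, 4] / [5, 7] / [8];  Q = [1, 3, 4] / [2, 6] / [5]
  Insert 6 (step 7): P = [1, 2, 4, 6] / [5, 7] / [8];  Q = [1, 3, 4, 7] / [2, 6] / [5]
  Insert 3 (step 8): P = [1, 2, 3, 6] / [4, 7] / [5] / [8];  Q = [1, 3, 4, 7] / [2, 6] / [5] / [8]
Final shape: (4, 2, 1, 1).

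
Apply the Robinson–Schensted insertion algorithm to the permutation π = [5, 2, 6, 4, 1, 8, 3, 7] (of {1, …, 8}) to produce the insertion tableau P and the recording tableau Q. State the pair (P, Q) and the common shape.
P = [1, 3, 7] / [2, 4, 8] / [5, 6];  Q = [1, 3, 6] / [2, 4, 8] / [5, 7];  common shape = (3, 3, 2)

Row-insert the values π_1, π_2, … into P one at a time, bumping the leftmost entry strictly greater than the inserted value down to the next row. The recording tableau Q records, in position (i, j), the step at which that cell was added to P.
  Insert 5 (step 1): P = [5];  Q = [1]
  Insert 2 (step 2): P = [2] / [5];  Q = [1] / [2]
  Insert 6 (step 3): P = [2, 6] / [5];  Q = [1, 3] / [2]
  Insert 4 (step 4): P = [2, 4] / [5, 6];  Q = [1, 3] / [2, 4]
  Insert 1 (step 5): P = [1, 4] / [2, 6] / [5];  Q = [1, 3] / [2, 4] / [5]
  Insert 8 (step 6): P = [1, 4, 8] / [2, 6] / [5];  Q = [1, 3, 6] / [2, 4] / [5]
  Insert 3 (step 7): P = [1, 3, 8] / [2, 4] / [5, 6];  Q = [1, 3, 6] / [2, 4] / [5, 7]
  Insert 7 (step 8): P = [1, 3, 7] / [2, 4, 8] / [5, 6];  Q = [1, 3, 6] / [2, 4, 8] / [5, 7]
Final shape: (3, 3, 2).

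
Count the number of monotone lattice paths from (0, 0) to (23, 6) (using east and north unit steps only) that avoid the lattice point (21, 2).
Number of paths = 471225

Total paths from (0, 0) to (23, 6): C(29, 23) = 475020. Paths through (21, 2): (paths (0, 0) → (21, 2)) × (paths (21, 2) → (23, 6)) = C(23, 21) · C(6, 2) = 253 · 15 = 3795. Avoidance count = 475020 − 3795 = 471225.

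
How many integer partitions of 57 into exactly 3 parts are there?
p(57, 3 parts) = 271

Partitions of n into exactly k parts are in bijection with partitions of n − k into at most k parts (subtract 1 from each part). So p(57, exactly 3) = p(54, parts ≤ 3). Computing via the recurrence p(m, j) = p(m, j−1) + p(m−j, j) gives 271.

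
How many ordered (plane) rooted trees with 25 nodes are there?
C_24 = 1289904147324

These ordered rooted trees are counted by the Catalan number C_n = (1/(n + 1)) · C(2n, n). For n = 24: C_24 = (1/25) · C(48, 24) = 32247603683100/25 = 1289904147324.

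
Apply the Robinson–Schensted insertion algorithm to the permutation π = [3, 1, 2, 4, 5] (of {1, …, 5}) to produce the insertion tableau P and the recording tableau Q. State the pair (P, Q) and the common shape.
P = [1, 2, 4, 5] / [3];  Q = [1, 3, 4, 5] / [2];  common shape = (4, 1)

Row-insert the values π_1, π_2, … into P one at a time, bumping the leftmost entry strictly greater than the inserted value down to the next row. The recording tableau Q records, in position (i, j), the step at which that cell was added to P.
  Insert 3 (step 1): P = [3];  Q = [1]
  Insert 1 (step 2): P = [1] / [3];  Q = [1] / [2]
  Insert 2 (step 3): P = [1, 2] / [3];  Q = [1, 3] / [2]
  Insert 4 (step 4): P = [1, 2, 4] / [3];  Q = [1, 3, 4] / [2]
  Insert 5 (step 5): P = [1, 2, 4, 5] / [3];  Q = [1, 3, 4, 5] / [2]
Final shape: (4, 1).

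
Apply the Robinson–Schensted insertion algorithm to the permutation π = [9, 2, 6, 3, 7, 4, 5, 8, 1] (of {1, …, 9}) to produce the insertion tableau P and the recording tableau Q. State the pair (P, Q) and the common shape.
P = [1, 3, 4, 5, 8] / [2, 7] / [6] / [9];  Q = [1, 3, 5, 7, 8] / [2, 6] / [4] / [9];  common shape = (5, 2, 1, 1)

Row-insert the values π_1, π_2, … into P one at a time, bumping the leftmost entry strictly greater than the inserted value down to the next row. The recording tableau Q records, in position (i, j), the step at which that cell was added to P.
  Insert 9 (step 1): P = [9];  Q = [1]
  Insert 2 (step 2): P = [2] / [9];  Q = [1] / [2]
  Insert 6 (step 3): P = [2, 6] / [9];  Q = [1, 3] / [2]
  Insert 3 (step 4): P = [2, 3] / [6] / [9];  Q = [1, 3] / [2] / [4]
  Insert 7 (step 5): P = [2, 3, 7] / [6] / [9];  Q = [1, 3, 5] / [2] / [4]
  Insert 4 (step 6): P = [2, 3, 4] / [6, 7] / [9];  Q = [1, 3, 5] / [2, 6] / [4]
  Insert 5 (step 7): P = [2, 3, 4, 5] / [6, 7] / [9];  Q = [1, 3, 5, 7] / [2, 6] / [4]
  Insert 8 (step 8): P = [2, 3, 4, 5, 8] / [6, 7] / [9];  Q = [1, 3, 5, 7, 8] / [2, 6] / [4]
  Insert 1 (step 9): P = [1, 3, 4, 5, 8] / [2, 7] / [6] / [9];  Q = [1, 3, 5, 7, 8] / [2, 6] / [4] / [9]
Final shape: (5, 2, 1, 1).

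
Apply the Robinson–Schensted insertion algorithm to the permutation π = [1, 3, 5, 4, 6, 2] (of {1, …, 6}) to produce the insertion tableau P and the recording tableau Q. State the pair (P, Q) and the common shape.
P = [1, 2, 4, 6] / [3] / [5];  Q = [1, 2, 3, 5] / [4] / [6];  common shape = (4, 1, 1)

Row-insert the values π_1, π_2, … into P one at a time, bumping the leftmost entry strictly greater than the inserted value down to the next row. The recording tableau Q records, in position (i, j), the step at which that cell was added to P.
  Insert 1 (step 1): P = [1];  Q = [1]
  Insert 3 (step 2): P = [1, 3];  Q = [1, 2]
  Insert 5 (step 3): P = [1, 3, 5];  Q = [1, 2, 3]
  Insert 4 (step 4): P = [1, 3, 4] / [5];  Q = [1, 2, 3] / [4]
  Insert 6 (step 5): P = [1, 3, 4, 6] / [5];  Q = [1, 2, 3, 5] / [4]
  Insert 2 (step 6): P = [1, 2, 4, 6] / [3] / [5];  Q = [1, 2, 3, 5] / [4] / [6]
Final shape: (4, 1, 1).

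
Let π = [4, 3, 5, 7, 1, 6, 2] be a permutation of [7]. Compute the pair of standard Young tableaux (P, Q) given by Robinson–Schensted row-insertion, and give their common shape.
P = [1, 2, 6] / [3, 5] / [4, 7];  Q = [1, 3, 4] / [2, 6] / [5, 7];  common shape = (3, 2, 2)

Row-insert the values π_1, π_2, … into P one at a time, bumping the leftmost entry strictly greater than the inserted value down to the next row. The recording tableau Q records, in position (i, j), the step at which that cell was added to P.
  Insert 4 (step 1): P = [4];  Q = [1]
  Insert 3 (step 2): P = [3] / [4];  Q = [1] / [2]
  Insert 5 (step 3): P = [3, 5] / [4];  Q = [1, 3] / [2]
  Insert 7 (step 4): P = [3, 5, 7] / [4];  Q = [1, 3, 4] / [2]
  Insert 1 (step 5): P = [1, 5, 7] / [3] / [4];  Q = [1, 3, 4] / [2] / [5]
  Insert 6 (step 6): P = [1, 5, 6] / [3, 7] / [4];  Q = [1, 3, 4] / [2, 6] / [5]
  Insert 2 (step 7): P = [1, 2, 6] / [3, 5] / [4, 7];  Q = [1, 3, 4] / [2, 6] / [5, 7]
Final shape: (3, 2, 2).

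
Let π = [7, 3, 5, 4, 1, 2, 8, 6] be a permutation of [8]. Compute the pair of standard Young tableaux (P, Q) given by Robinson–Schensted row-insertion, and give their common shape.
P = [1, 2, 6] / [3, 4, 8] / [5] / [7];  Q = [1, 3, 7] / [2, 6, 8] / [4] / [5];  common shape = (3, 3, 1, 1)

Row-insert the values π_1, π_2, … into P one at a time, bumping the leftmost entry strictly greater than the inserted value down to the next row. The recording tableau Q records, in position (i, j), the step at which that cell was added to P.
  Insert 7 (step 1): P = [7];  Q = [1]
  Insert 3 (step 2): P = [3] / [7];  Q = [1] / [2]
  Insert 5 (step 3): P = [3, 5] / [7];  Q = [1, 3] / [2]
  Insert 4 (step 4): P = [3, 4] / [5] / [7];  Q = [1, 3] / [2] / [4]
  Insert 1 (step 5): P = [1, 4] / [3] / [5] / [7];  Q = [1, 3] / [2] / [4] / [5]
  Insert 2 (step 6): P = [1, 2] / [3, 4] / [5] / [7];  Q = [1, 3] / [2, 6] / [4] / [5]
  Insert 8 (step 7): P = [1, 2, 8] / [3, 4] / [5] / [7];  Q = [1, 3, 7] / [2, 6] / [4] / [5]
  Insert 6 (step 8): P = [1, 2, 6] / [3, 4, 8] / [5] / [7];  Q = [1, 3, 7] / [2, 6, 8] / [4] / [5]
Final shape: (3, 3, 1, 1).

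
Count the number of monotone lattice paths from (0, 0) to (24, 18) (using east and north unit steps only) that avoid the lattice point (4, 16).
Number of paths = 353696001855

Total paths from (0, 0) to (24, 18): C(42, 24) = 353697121050. Paths through (4, 16): (paths (0, 0) → (4, 16)) × (paths (4, 16) → (24, 18)) = C(20, 4) · C(22, 20) = 4845 · 231 = 1119195. Avoidance count = 353697121050 − 1119195 = 353696001855.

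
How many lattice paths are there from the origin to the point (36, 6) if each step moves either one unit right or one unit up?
Number of paths = 5245786

A monotone lattice path from (0, 0) to (36, 6) consists of 36 east steps and 6 north steps in some order, so it is determined by which 36 of the 42 steps are east. The count is C(42, 36) = 5245786.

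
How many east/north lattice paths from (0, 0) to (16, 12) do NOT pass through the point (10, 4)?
Number of paths = 27415752

Total paths from (0, 0) to (16, 12): C(28, 16) = 30421755. Paths through (10, 4): (paths (0, 0) → (10, 4)) × (paths (10, 4) → (16, 12)) = C(14, 10) · C(14, 6) = 1001 · 3003 = 3006003. Avoidance count = 30421755 − 3006003 = 27415752.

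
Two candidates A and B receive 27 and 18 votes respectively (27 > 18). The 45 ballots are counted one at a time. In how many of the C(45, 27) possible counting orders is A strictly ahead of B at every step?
Strict-lead orderings = 343176898988

Total orderings of the 45 votes with 27 for A: C(45, 27) = 1715884494940. By the Bertrand ballot formula (Cycle Lemma / reflection principle), the number of orderings in which A is strictly ahead of B throughout is (p − q)/(p + q) · C(p + q, p) = (27 − 18)/(27 + 18) · 1715884494940 = 343176898988.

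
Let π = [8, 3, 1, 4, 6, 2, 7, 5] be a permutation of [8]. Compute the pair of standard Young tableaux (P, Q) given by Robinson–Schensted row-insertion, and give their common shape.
P = [1, 2, 5, 7] / [3, 4, 6] / [8];  Q = [1, 4, 5, 7] / [2, 6, 8] / [3];  common shape = (4, 3, 1)

Row-insert the values π_1, π_2, … into P one at a time, bumping the leftmost entry strictly greater than the inserted value down to the next row. The recording tableau Q records, in position (i, j), the step at which that cell was added to P.
  Insert 8 (step 1): P = [8];  Q = [1]
  Insert 3 (step 2): P = [3] / [8];  Q = [1] / [2]
  Insert 1 (step 3): P = [1] / [3] / [8];  Q = [1] / [2] / [3]
  Insert 4 (step 4): P = [1, 4] / [3] / [8];  Q = [1, 4] / [2] / [3]
  Insert 6 (step 5): P = [1, 4, 6] / [3] / [8];  Q = [1, 4, 5] / [2] / [3]
  Insert 2 (step 6): P = [1, 2, 6] / [3, 4] / [8];  Q = [1, 4, 5] / [2, 6] / [3]
  Insert 7 (step 7): P = [1, 2, 6, 7] / [3, 4] / [8];  Q = [1, 4, 5, 7] / [2, 6] / [3]
  Insert 5 (step 8): P = [1, 2, 5, 7] / [3, 4, 6] / [8];  Q = [1, 4, 5, 7] / [2, 6, 8] / [3]
Final shape: (4, 3, 1).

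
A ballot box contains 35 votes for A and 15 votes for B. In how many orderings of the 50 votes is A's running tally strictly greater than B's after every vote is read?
Strict-lead orderings = 900331830048

Total orderings of the 50 votes with 35 for A: C(50, 35) = 2250829575120. By the Bertrand ballot formula (Cycle Lemma / reflection principle), the number of orderings in which A is strictly ahead of B throughout is (p − q)/(p + q) · C(p + q, p) = (35 − 15)/(35 + 15) · 2250829575120 = 900331830048.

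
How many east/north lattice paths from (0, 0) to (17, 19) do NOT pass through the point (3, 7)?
Number of paths = 7438572600

Total paths from (0, 0) to (17, 19): C(36, 17) = 8597496600. Paths through (3, 7): (paths (0, 0) → (3, 7)) × (paths (3, 7) → (17, 19)) = C(10, 3) · C(26, 14) = 120 · 9657700 = 1158924000. Avoidance count = 8597496600 − 1158924000 = 7438572600.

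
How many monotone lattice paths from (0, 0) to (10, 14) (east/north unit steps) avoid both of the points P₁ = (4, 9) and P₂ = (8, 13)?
Number of paths = 1170606

Inclusion–exclusion. Total paths: C(24, 10) = 1961256. Through P₁: C(13, 4)·C(11, 6) = 330330. Through P₂: C(21, 8)·C(3, 2) = 610470. Since P₁ is strictly southwest of P₂, a monotone path through both must visit P₁ then P₂; paths through both = C(13, 4)·C(8, 4)·C(3, 2) = 150150. Avoid both = 1961256 − 330330 − 610470 + 150150 = 1170606.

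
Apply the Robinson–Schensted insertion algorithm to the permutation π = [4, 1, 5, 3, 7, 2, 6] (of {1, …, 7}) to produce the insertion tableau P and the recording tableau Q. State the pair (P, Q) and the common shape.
P = [1, 2, 6] / [3, 5, 7] / [4];  Q = [1, 3, 5] / [2, 4, 7] / [6];  common shape = (3, 3, 1)

Row-insert the values π_1, π_2, … into P one at a time, bumping the leftmost entry strictly greater than the inserted value down to the next row. The recording tableau Q records, in position (i, j), the step at which that cell was added to P.
  Insert 4 (step 1): P = [4];  Q = [1]
  Insert 1 (step 2): P = [1] / [4];  Q = [1] / [2]
  Insert 5 (step 3): P = [1, 5] / [4];  Q = [1, 3] / [2]
  Insert 3 (step 4): P = [1, 3] / [4, 5];  Q = [1, 3] / [2, 4]
  Insert 7 (step 5): P = [1, 3, 7] / [4, 5];  Q = [1, 3, 5] / [2, 4]
  Insert 2 (step 6): P = [1, 2, 7] / [3, 5] / [4];  Q = [1, 3, 5] / [2, 4] / [6]
  Insert 6 (step 7): P = [1, 2, 6] / [3, 5, 7] / [4];  Q = [1, 3, 5] / [2, 4, 7] / [6]
Final shape: (3, 3, 1).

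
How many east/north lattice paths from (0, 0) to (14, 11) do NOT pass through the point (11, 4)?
Number of paths = 4293600

Total paths from (0, 0) to (14, 11): C(25, 14) = 4457400. Paths through (11, 4): (paths (0, 0) → (11, 4)) × (paths (11, 4) → (14, 11)) = C(15, 11) · C(10, 3) = 1365 · 120 = 163800. Avoidance count = 4457400 − 163800 = 4293600.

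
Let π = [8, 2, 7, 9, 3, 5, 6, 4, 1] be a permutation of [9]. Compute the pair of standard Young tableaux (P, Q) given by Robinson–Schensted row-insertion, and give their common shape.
P = [1, 3, 4, 6] / [2, 9] / [5] / [7] / [8];  Q = [1, 3, 4, 7] / [2, 6] / [5] / [8] / [9];  common shape = (4, 2, 1, 1, 1)

Row-insert the values π_1, π_2, … into P one at a time, bumping the leftmost entry strictly greater than the inserted value down to the next row. The recording tableau Q records, in position (i, j), the step at which that cell was added to P.
  Insert 8 (step 1): P = [8];  Q = [1]
  Insert 2 (step 2): P = [2] / [8];  Q = [1] / [2]
  Insert 7 (step 3): P = [2, 7] / [8];  Q = [1, 3] / [2]
  Insert 9 (step 4): P = [2, 7, 9] / [8];  Q = [1, 3, 4] / [2]
  Insert 3 (step 5): P = [2, 3, 9] / [7] / [8];  Q = [1, 3, 4] / [2] / [5]
  Insert 5 (step 6): P = [2, 3, 5] / [7, 9] / [8];  Q = [1, 3, 4] / [2, 6] / [5]
  Insert 6 (step 7): P = [2, 3, 5, 6] / [7, 9] / [8];  Q = [1, 3, 4, 7] / [2, 6] / [5]
  Insert 4 (step 8): P = [2, 3, 4, 6] / [5, 9] / [7] / [8];  Q = [1, 3, 4, 7] / [2, 6] / [5] / [8]
  Insert 1 (step 9): P = [1, 3, 4, 6] / [2, 9] / [5] / [7] / [8];  Q = [1, 3, 4, 7] / [2, 6] / [5] / [8] / [9]
Final shape: (4, 2, 1, 1, 1).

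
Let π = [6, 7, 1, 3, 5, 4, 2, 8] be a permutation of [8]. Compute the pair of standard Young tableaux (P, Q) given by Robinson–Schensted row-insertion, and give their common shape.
P = [1, 2, 4, 8] / [3, 7] / [5] / [6];  Q = [1, 2, 5, 8] / [3, 4] / [6] / [7];  common shape = (4, 2, 1, 1)

Row-insert the values π_1, π_2, … into P one at a time, bumping the leftmost entry strictly greater than the inserted value down to the next row. The recording tableau Q records, in position (i, j), the step at which that cell was added to P.
  Insert 6 (step 1): P = [6];  Q = [1]
  Insert 7 (step 2): P = [6, 7];  Q = [1, 2]
  Insert 1 (step 3): P = [1, 7] / [6];  Q = [1, 2] / [3]
  Insert 3 (step 4): P = [1, 3] / [6, 7];  Q = [1, 2] / [3, 4]
  Insert 5 (step 5): P = [1, 3, 5] / [6, 7];  Q = [1, 2, 5] / [3, 4]
  Insert 4 (step 6): P = [1, 3, 4] / [5, 7] / [6];  Q = [1, 2, 5] / [3, 4] / [6]
  Insert 2 (step 7): P = [1, 2, 4] / [3, 7] / [5] / [6];  Q = [1, 2, 5] / [3, 4] / [6] / [7]
  Insert 8 (step 8): P = [1, 2, 4, 8] / [3, 7] / [5] / [6];  Q = [1, 2, 5, 8] / [3, 4] / [6] / [7]
Final shape: (4, 2, 1, 1).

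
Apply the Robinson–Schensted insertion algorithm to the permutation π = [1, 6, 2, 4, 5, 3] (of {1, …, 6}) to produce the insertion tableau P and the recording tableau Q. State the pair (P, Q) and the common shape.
P = [1, 2, 3, 5] / [4] / [6];  Q = [1, 2, 4, 5] / [3] / [6];  common shape = (4, 1, 1)

Row-insert the values π_1, π_2, … into P one at a time, bumping the leftmost entry strictly greater than the inserted value down to the next row. The recording tableau Q records, in position (i, j), the step at which that cell was added to P.
  Insert 1 (step 1): P = [1];  Q = [1]
  Insert 6 (step 2): P = [1, 6];  Q = [1, 2]
  Insert 2 (step 3): P = [1, 2] / [6];  Q = [1, 2] / [3]
  Insert 4 (step 4): P = [1, 2, 4] / [6];  Q = [1, 2, 4] / [3]
  Insert 5 (step 5): P = [1, 2, 4, 5] / [6];  Q = [1, 2, 4, 5] / [3]
  Insert 3 (step 6): P = [1, 2, 3, 5] / [4] / [6];  Q = [1, 2, 4, 5] / [3] / [6]
Final shape: (4, 1, 1).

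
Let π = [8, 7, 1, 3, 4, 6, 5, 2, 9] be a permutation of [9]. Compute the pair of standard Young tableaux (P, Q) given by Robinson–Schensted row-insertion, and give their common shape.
P = [1, 2, 4, 5, 9] / [3] / [6] / [7] / [8];  Q = [1, 4, 5, 6, 9] / [2] / [3] / [7] / [8];  common shape = (5, 1, 1, 1, 1)

Row-insert the values π_1, π_2, … into P one at a time, bumping the leftmost entry strictly greater than the inserted value down to the next row. The recording tableau Q records, in position (i, j), the step at which that cell was added to P.
  Insert 8 (step 1): P = [8];  Q = [1]
  Insert 7 (step 2): P = [7] / [8];  Q = [1] / [2]
  Insert 1 (step 3): P = [1] / [7] / [8];  Q = [1] / [2] / [3]
  Insert 3 (step 4): P = [1, 3] / [7] / [8];  Q = [1, 4] / [2] / [3]
  Insert 4 (step 5): P = [1, 3, 4] / [7] / [8];  Q = [1, 4, 5] / [2] / [3]
  Insert 6 (step 6): P = [1, 3, 4, 6] / [7] / [8];  Q = [1, 4, 5, 6] / [2] / [3]
  Insert 5 (step 7): P = [1, 3, 4, 5] / [6] / [7] / [8];  Q = [1, 4, 5, 6] / [2] / [3] / [7]
  Insert 2 (step 8): P = [1, 2, 4, 5] / [3] / [6] / [7] / [8];  Q = [1, 4, 5, 6] / [2] / [3] / [7] / [8]
  Insert 9 (step 9): P = [1, 2, 4, 5, 9] / [3] / [6] / [7] / [8];  Q = [1, 4, 5, 6, 9] / [2] / [3] / [7] / [8]
Final shape: (5, 1, 1, 1, 1).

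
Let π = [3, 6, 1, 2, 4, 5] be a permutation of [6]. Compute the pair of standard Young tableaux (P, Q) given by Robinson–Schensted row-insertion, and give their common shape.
P = [1, 2, 4, 5] / [3, 6];  Q = [1, 2, 5, 6] / [3, 4];  common shape = (4, 2)

Row-insert the values π_1, π_2, … into P one at a time, bumping the leftmost entry strictly greater than the inserted value down to the next row. The recording tableau Q records, in position (i, j), the step at which that cell was added to P.
  Insert 3 (step 1): P = [3];  Q = [1]
  Insert 6 (step 2): P = [3, 6];  Q = [1, 2]
  Insert 1 (step 3): P = [1, 6] / [3];  Q = [1, 2] / [3]
  Insert 2 (step 4): P = [1, 2] / [3, 6];  Q = [1, 2] / [3, 4]
  Insert 4 (step 5): P = [1, 2, 4] / [3, 6];  Q = [1, 2, 5] / [3, 4]
  Insert 5 (step 6): P = [1, 2, 4, 5] / [3, 6];  Q = [1, 2, 5, 6] / [3, 4]
Final shape: (4, 2).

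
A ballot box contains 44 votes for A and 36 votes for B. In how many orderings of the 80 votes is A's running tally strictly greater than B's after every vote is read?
Strict-lead orderings = 7237577480931700810180

Total orderings of the 80 votes with 44 for A: C(80, 44) = 72375774809317008101800. By the Bertrand ballot formula (Cycle Lemma / reflection principle), the number of orderings in which A is strictly ahead of B throughout is (p − q)/(p + q) · C(p + q, p) = (44 − 36)/(44 + 36) · 72375774809317008101800 = 7237577480931700810180.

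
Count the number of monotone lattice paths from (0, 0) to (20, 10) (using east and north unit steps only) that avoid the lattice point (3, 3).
Number of paths = 23122935

Total paths from (0, 0) to (20, 10): C(30, 20) = 30045015. Paths through (3, 3): (paths (0, 0) → (3, 3)) × (paths (3, 3) → (20, 10)) = C(6, 3) · C(24, 17) = 20 · 346104 = 6922080. Avoidance count = 30045015 − 6922080 = 23122935.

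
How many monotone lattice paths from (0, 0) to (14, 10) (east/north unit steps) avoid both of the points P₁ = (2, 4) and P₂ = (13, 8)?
Number of paths = 1133751

Inclusion–exclusion. Total paths: C(24, 14) = 1961256. Through P₁: C(6, 2)·C(18, 12) = 278460. Through P₂: C(21, 13)·C(3, 1) = 610470. Since P₁ is strictly southwest of P₂, a monotone path through both must visit P₁ then P₂; paths through both = C(6, 2)·C(15, 11)·C(3, 1) = 61425. Avoid both = 1961256 − 278460 − 610470 + 61425 = 1133751.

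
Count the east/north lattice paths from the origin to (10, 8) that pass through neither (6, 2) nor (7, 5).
Number of paths = 24278

Inclusion–exclusion. Total paths: C(18, 10) = 43758. Through P₁: C(8, 6)·C(10, 4) = 5880. Through P₂: C(12, 7)·C(6, 3) = 15840. Since P₁ is strictly southwest of P₂, a monotone path through both must visit P₁ then P₂; paths through both = C(8, 6)·C(4, 1)·C(6, 3) = 2240. Avoid both = 43758 − 5880 − 15840 + 2240 = 24278.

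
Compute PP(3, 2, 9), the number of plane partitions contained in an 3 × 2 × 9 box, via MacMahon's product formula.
PP(3, 2, 9) = 15730

Evaluate the triple product over i = 1..3, j = 1..2, k = 1..9. The factors are (2/1) · (3/2) · (4/3) · (5/4) · (6/5) · (7/6) · (8/7) · (9/8) · … (54 factors total). The numerators and denominators telescope so the product is an integer; carrying out the multiplication exactly gives PP(3, 2, 9) = 15730.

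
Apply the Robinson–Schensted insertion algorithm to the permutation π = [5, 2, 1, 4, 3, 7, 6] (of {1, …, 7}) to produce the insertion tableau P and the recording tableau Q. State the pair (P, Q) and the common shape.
P = [1, 3, 6] / [2, 4, 7] / [5];  Q = [1, 4, 6] / [2, 5, 7] / [3];  common shape = (3, 3, 1)

Row-insert the values π_1, π_2, … into P one at a time, bumping the leftmost entry strictly greater than the inserted value down to the next row. The recording tableau Q records, in position (i, j), the step at which that cell was added to P.
  Insert 5 (step 1): P = [5];  Q = [1]
  Insert 2 (step 2): P = [2] / [5];  Q = [1] / [2]
  Insert 1 (step 3): P = [1] / [2] / [5];  Q = [1] / [2] / [3]
  Insert 4 (step 4): P = [1, 4] / [2] / [5];  Q = [1, 4] / [2] / [3]
  Insert 3 (step 5): P = [1, 3] / [2, 4] / [5];  Q = [1, 4] / [2, 5] / [3]
  Insert 7 (step 6): P = [1, 3, 7] / [2, 4] / [5];  Q = [1, 4, 6] / [2, 5] / [3]
  Insert 6 (step 7): P = [1, 3, 6] / [2, 4, 7] / [5];  Q = [1, 4, 6] / [2, 5, 7] / [3]
Final shape: (3, 3, 1).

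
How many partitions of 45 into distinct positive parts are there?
q(45) = 2048

A partition into distinct parts is a strictly decreasing sequence summing to n. The recurrence d(n, m) = d(n, m−1) + d(n−m, m−1) (use part m at most once) with q(n) = d(n, n) gives q(45) = 2048. (Euler's theorem: # distinct-part partitions = # odd-part partitions.)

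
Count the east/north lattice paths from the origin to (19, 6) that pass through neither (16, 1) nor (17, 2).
Number of paths = 174093

Inclusion–exclusion. Total paths: C(25, 19) = 177100. Through P₁: C(17, 16)·C(8, 3) = 952. Through P₂: C(19, 17)·C(6, 2) = 2565. Since P₁ is strictly southwest of P₂, a monotone path through both must visit P₁ then P₂; paths through both = C(17, 16)·C(2, 1)·C(6, 2) = 510. Avoid both = 177100 − 952 − 2565 + 510 = 174093.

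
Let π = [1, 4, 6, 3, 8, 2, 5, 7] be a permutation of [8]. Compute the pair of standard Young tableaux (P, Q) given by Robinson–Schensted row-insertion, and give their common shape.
P = [1, 2, 5, 7] / [3, 6, 8] / [4];  Q = [1, 2, 3, 5] / [4, 7, 8] / [6];  common shape = (4, 3, 1)

Row-insert the values π_1, π_2, … into P one at a time, bumping the leftmost entry strictly greater than the inserted value down to the next row. The recording tableau Q records, in position (i, j), the step at which that cell was added to P.
  Insert 1 (step 1): P = [1];  Q = [1]
  Insert 4 (step 2): P = [1, 4];  Q = [1, 2]
  Insert 6 (step 3): P = [1, 4, 6];  Q = [1, 2, 3]
  Insert 3 (step 4): P = [1, 3, 6] / [4];  Q = [1, 2, 3] / [4]
  Insert 8 (step 5): P = [1, 3, 6, 8] / [4];  Q = [1, 2, 3, 5] / [4]
  Insert 2 (step 6): P = [1, 2, 6, 8] / [3] / [4];  Q = [1, 2, 3, 5] / [4] / [6]
  Insert 5 (step 7): P = [1, 2, 5, 8] / [3, 6] / [4];  Q = [1, 2, 3, 5] / [4, 7] / [6]
  Insert 7 (step 8): P = [1, 2, 5, 7] / [3, 6, 8] / [4];  Q = [1, 2, 3, 5] / [4, 7, 8] / [6]
Final shape: (4, 3, 1).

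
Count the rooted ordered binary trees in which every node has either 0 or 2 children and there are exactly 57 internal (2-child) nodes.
C_57 = 26700952856774851904245220912664

These full binary trees are counted by the Catalan number C_n = (1/(n + 1)) · C(2n, n). For n = 57: C_57 = (1/58) · C(114, 57) = 1548655265692941410446222812934512/58 = 26700952856774851904245220912664.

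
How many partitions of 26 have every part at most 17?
p(26, parts ≤ 17) = 2369

Use the recurrence p(n, m) = p(n, m−1) + p(n−m, m): either the largest part is < m (count p(n, m−1)) or the largest part is exactly m (remove one copy of m, count p(n−m, m)). With p(0, ·) = 1 this gives p(26, parts ≤ 17) = 2369. (By conjugating Young diagrams, this also counts partitions of 26 into at most 17 parts.)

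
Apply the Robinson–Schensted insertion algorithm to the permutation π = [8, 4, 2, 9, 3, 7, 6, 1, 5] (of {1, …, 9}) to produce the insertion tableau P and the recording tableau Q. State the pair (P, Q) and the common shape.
P = [1, 3, 5] / [2, 6] / [4, 7] / [8, 9];  Q = [1, 4, 6] / [2, 5] / [3, 7] / [8, 9];  common shape = (3, 2, 2, 2)

Row-insert the values π_1, π_2, … into P one at a time, bumping the leftmost entry strictly greater than the inserted value down to the next row. The recording tableau Q records, in position (i, j), the step at which that cell was added to P.
  Insert 8 (step 1): P = [8];  Q = [1]
  Insert 4 (step 2): P = [4] / [8];  Q = [1] / [2]
  Insert 2 (step 3): P = [2] / [4] / [8];  Q = [1] / [2] / [3]
  Insert 9 (step 4): P = [2, 9] / [4] / [8];  Q = [1, 4] / [2] / [3]
  Insert 3 (step 5): P = [2, 3] / [4, 9] / [8];  Q = [1, 4] / [2, 5] / [3]
  Insert 7 (step 6): P = [2, 3, 7] / [4, 9] / [8];  Q = [1, 4, 6] / [2, 5] / [3]
  Insert 6 (step 7): P = [2, 3, 6] / [4, 7] / [8, 9];  Q = [1, 4, 6] / [2, 5] / [3, 7]
  Insert 1 (step 8): P = [1, 3, 6] / [2, 7] / [4, 9] / [8];  Q = [1, 4, 6] / [2, 5] / [3, 7] / [8]
  Insert 5 (step 9): P = [1, 3, 5] / [2, 6] / [4, 7] / [8, 9];  Q = [1, 4, 6] / [2, 5] / [3, 7] / [8, 9]
Final shape: (3, 2, 2, 2).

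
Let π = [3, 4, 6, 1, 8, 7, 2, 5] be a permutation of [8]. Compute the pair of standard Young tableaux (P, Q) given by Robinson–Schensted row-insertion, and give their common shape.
P = [1, 2, 5, 7] / [3, 4, 6] / [8];  Q = [1, 2, 3, 5] / [4, 6, 8] / [7];  common shape = (4, 3, 1)

Row-insert the values π_1, π_2, … into P one at a time, bumping the leftmost entry strictly greater than the inserted value down to the next row. The recording tableau Q records, in position (i, j), the step at which that cell was added to P.
  Insert 3 (step 1): P = [3];  Q = [1]
  Insert 4 (step 2): P = [3, 4];  Q = [1, 2]
  Insert 6 (step 3): P = [3, 4, 6];  Q = [1, 2, 3]
  Insert 1 (step 4): P = [1, 4, 6] / [3];  Q = [1, 2, 3] / [4]
  Insert 8 (step 5): P = [1, 4, 6, 8] / [3];  Q = [1, 2, 3, 5] / [4]
  Insert 7 (step 6): P = [1, 4, 6, 7] / [3, 8];  Q = [1, 2, 3, 5] / [4, 6]
  Insert 2 (step 7): P = [1, 2, 6, 7] / [3, 4] / [8];  Q = [1, 2, 3, 5] / [4, 6] / [7]
  Insert 5 (step 8): P = [1, 2, 5, 7] / [3, 4, 6] / [8];  Q = [1, 2, 3, 5] / [4, 6, 8] / [7]
Final shape: (4, 3, 1).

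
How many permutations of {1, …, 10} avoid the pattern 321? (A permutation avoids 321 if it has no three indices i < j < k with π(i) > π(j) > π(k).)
C_10 = 16796

These 321-avoiding permutations are counted by the Catalan number C_n = (1/(n + 1)) · C(2n, n). For n = 10: C_10 = (1/11) · C(20, 10) = 184756/11 = 16796.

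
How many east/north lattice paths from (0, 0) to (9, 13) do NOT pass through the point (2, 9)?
Number of paths = 479270

Total paths from (0, 0) to (9, 13): C(22, 9) = 497420. Paths through (2, 9): (paths (0, 0) → (2, 9)) × (paths (2, 9) → (9, 13)) = C(11, 2) · C(11, 7) = 55 · 330 = 18150. Avoidance count = 497420 − 18150 = 479270.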